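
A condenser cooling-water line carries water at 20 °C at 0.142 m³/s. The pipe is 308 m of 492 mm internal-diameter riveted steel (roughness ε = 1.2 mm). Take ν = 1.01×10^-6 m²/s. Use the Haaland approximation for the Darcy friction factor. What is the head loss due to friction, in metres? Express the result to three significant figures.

V = 4Q/(πD²) = 4·0.142/(π·0.492²) = 0.7469 m/s
Re = VD/ν = 0.7469·0.492/1.01×10^-6 = 3.64×10^5 → turbulent
ε/D = 1.2/492 = 0.00244
Haaland: f = 0.02514
h_f = f(L/D)V²/(2g) = 0.02514·(308/0.492)·0.7469²/(2·9.81) = 0.4475 m

h_f ≈ 0.448 m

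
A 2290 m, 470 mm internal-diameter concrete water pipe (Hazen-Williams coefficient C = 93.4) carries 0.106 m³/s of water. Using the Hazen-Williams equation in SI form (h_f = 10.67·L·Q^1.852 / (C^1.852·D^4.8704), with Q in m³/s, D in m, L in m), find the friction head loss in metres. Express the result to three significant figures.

h_f ≈ 3.39 m

h_f = 10.67·2290·0.106^1.852 / (93.4^1.852·0.470^4.8704) = 3.395 m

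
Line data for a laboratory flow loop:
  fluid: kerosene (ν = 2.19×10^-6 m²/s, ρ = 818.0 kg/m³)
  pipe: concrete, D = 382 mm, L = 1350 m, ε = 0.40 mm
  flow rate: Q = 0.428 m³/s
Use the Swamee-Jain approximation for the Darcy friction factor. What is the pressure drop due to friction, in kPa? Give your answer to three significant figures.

V = 4Q/(πD²) = 4·0.428/(π·0.382²) = 3.734 m/s
Re = VD/ν = 3.734·0.382/2.19×10^-6 = 6.51×10^5 → turbulent
ε/D = 0.40/382 = 0.00105
Swamee-Jain: f = 0.02041
h_f = f(L/D)V²/(2g) = 0.02041·(1350/0.382)·3.734²/(2·9.81) = 51.28 m
Δp = ρg·h_f = 818.0·9.81·51.28 = 411.5 kPa

Δp ≈ 412 kPa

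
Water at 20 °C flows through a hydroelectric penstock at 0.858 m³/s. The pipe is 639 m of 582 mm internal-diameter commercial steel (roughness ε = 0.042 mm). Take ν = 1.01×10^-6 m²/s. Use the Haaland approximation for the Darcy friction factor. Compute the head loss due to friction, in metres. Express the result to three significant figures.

V = 4Q/(πD²) = 4·0.858/(π·0.582²) = 3.225 m/s
Re = VD/ν = 3.225·0.582/1.01×10^-6 = 1.86×10^6 → turbulent
ε/D = 0.042/582 = 7.22×10^-5
Haaland: f = 0.01226
h_f = f(L/D)V²/(2g) = 0.01226·(639/0.582)·3.225²/(2·9.81) = 7.139 m

h_f ≈ 7.14 m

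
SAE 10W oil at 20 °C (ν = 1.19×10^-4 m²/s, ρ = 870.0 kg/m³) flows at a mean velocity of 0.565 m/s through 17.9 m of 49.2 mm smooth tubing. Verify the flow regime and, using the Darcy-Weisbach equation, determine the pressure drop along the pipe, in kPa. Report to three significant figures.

Re = VD/ν = 0.565·0.04920/1.19×10^-4 = 234 → laminar (Re < 2300)
f = 64/Re = 0.2740
h_f = f(L/D)V²/(2g) = 0.2740·(17.9/0.04920)·0.565²/(2·9.81) = 1.622 m
Δp = ρg·h_f = 870.0·9.81·1.622 = 13.84 kPa

Δp ≈ 13.8 kPa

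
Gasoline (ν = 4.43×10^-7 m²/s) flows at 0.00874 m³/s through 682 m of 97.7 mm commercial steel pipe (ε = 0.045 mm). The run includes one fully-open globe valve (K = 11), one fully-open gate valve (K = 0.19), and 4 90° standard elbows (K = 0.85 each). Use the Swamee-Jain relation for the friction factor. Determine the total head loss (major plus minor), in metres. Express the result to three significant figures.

H_L ≈ 9.87 m

V = 4Q/(πD²) = 1.166 m/s; V²/2g = 0.06927 m
Re = 2.57×10^5, ε/D = 4.61×10^-4 → f = 0.01832 (Swamee-Jain)
Major: h_f = f(L/D)·V²/2g = 0.01832·6981·0.06927 = 8.857 m
Minor: ΣK = 14.6; h_m = ΣK·V²/2g = 1.011 m
Total H_L = 8.857 + 1.011 = 9.868 m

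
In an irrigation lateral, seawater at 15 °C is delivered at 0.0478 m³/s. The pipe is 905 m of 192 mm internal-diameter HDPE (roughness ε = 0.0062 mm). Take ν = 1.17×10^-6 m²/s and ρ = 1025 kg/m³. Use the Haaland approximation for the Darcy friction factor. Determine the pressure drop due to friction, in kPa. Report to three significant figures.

V = 4Q/(πD²) = 4·0.0478/(π·0.192²) = 1.651 m/s
Re = VD/ν = 1.651·0.192/1.17×10^-6 = 2.71×10^5 → turbulent
ε/D = 0.0062/192 = 3.23×10^-5
Haaland: f = 0.01488
h_f = f(L/D)V²/(2g) = 0.01488·(905/0.192)·1.651²/(2·9.81) = 9.743 m
Δp = ρg·h_f = 1025·9.81·9.743 = 97.97 kPa

Δp ≈ 98.0 kPa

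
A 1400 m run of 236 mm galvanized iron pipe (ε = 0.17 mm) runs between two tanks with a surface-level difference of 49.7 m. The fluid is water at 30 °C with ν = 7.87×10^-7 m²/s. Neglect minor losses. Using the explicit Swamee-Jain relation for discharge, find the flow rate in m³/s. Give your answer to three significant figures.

Swamee-Jain (Type II): Q = -0.965·√(gD⁵h_f/L)·ln[ε/(3.7D) + √(3.17ν²L/(gD³h_f))]
√(gD⁵h_f/L) = √(9.81·0.236⁵·49.7/1400) = 0.01597
ε/(3.7D) = 1.95×10^-4; √(3.17ν²L/(gD³h_f)) = 2.07×10^-5
Q = -0.965·0.01597·ln(2.154×10^-4) = 0.1301 m³/s
Check: V = 2.97 m/s, Re = 8.92×10^5, f = 0.01869, h_f = 50.0 m ≈ 49.7 m ✓

Q ≈ 0.130 m³/s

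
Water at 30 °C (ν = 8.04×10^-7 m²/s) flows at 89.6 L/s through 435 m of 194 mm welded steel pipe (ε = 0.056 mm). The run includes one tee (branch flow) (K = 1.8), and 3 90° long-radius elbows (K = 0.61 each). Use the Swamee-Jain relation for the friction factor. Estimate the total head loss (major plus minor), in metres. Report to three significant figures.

V = 4Q/(πD²) = 3.031 m/s; V²/2g = 0.4683 m
Re = 7.31×10^5, ε/D = 2.89×10^-4 → f = 0.01590 (Swamee-Jain)
Major: h_f = f(L/D)·V²/2g = 0.01590·2242·0.4683 = 16.70 m
Minor: ΣK = 3.63; h_m = ΣK·V²/2g = 1.700 m
Total H_L = 16.70 + 1.700 = 18.39 m

H_L ≈ 18.4 m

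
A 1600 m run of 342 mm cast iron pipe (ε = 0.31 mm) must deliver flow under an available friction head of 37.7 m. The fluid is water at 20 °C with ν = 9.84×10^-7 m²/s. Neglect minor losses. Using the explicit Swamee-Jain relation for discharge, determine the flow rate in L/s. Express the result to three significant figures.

Q ≈ 262 L/s

Swamee-Jain (Type II): Q = -0.965·√(gD⁵h_f/L)·ln[ε/(3.7D) + √(3.17ν²L/(gD³h_f))]
√(gD⁵h_f/L) = √(9.81·0.342⁵·37.7/1600) = 0.03289
ε/(3.7D) = 2.45×10^-4; √(3.17ν²L/(gD³h_f)) = 1.82×10^-5
Q = -0.965·0.03289·ln(2.632×10^-4) = 0.2616 m³/s
Check: V = 2.85 m/s, Re = 9.90×10^5, f = 0.01960, h_f = 37.9 m ≈ 37.7 m ✓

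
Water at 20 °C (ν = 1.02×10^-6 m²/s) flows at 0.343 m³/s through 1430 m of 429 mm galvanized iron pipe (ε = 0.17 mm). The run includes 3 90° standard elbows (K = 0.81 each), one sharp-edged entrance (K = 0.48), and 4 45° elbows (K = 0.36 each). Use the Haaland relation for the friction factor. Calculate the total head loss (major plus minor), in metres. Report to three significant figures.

V = 4Q/(πD²) = 2.373 m/s; V²/2g = 0.2870 m
Re = 9.98×10^5, ε/D = 3.96×10^-4 → f = 0.01641 (Haaland)
Major: h_f = f(L/D)·V²/2g = 0.01641·3333·0.2870 = 15.70 m
Minor: ΣK = 4.35; h_m = ΣK·V²/2g = 1.248 m
Total H_L = 15.70 + 1.248 = 16.95 m

H_L ≈ 17.0 m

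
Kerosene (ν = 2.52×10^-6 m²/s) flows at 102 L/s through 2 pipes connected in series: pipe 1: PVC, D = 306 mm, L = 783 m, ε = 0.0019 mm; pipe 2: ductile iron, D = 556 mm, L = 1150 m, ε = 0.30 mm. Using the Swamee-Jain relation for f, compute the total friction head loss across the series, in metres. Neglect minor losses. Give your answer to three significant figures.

Pipe 1: V = 1.387 m/s, Re = 1.68×10^5, ε/D = 6.21×10^-6, f = 0.01612, h_1 = f(L/D)V²/2g = 4.044 m
Pipe 2: V = 0.4201 m/s, Re = 9.27×10^4, ε/D = 5.40×10^-4, f = 0.02078, h_2 = f(L/D)V²/2g = 0.3867 m
Series → Q common, losses add: H = Σh = 4.430 m

H ≈ 4.43 m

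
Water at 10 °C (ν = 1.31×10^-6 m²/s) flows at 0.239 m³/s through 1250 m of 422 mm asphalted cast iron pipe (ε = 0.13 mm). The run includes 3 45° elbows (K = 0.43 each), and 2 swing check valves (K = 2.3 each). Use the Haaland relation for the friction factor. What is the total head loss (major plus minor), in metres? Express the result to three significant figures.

V = 4Q/(πD²) = 1.709 m/s; V²/2g = 0.1488 m
Re = 5.50×10^5, ε/D = 3.08×10^-4 → f = 0.01612 (Haaland)
Major: h_f = f(L/D)·V²/2g = 0.01612·2962·0.1488 = 7.108 m
Minor: ΣK = 5.89; h_m = ΣK·V²/2g = 0.8766 m
Total H_L = 7.108 + 0.8766 = 7.985 m

H_L ≈ 7.98 m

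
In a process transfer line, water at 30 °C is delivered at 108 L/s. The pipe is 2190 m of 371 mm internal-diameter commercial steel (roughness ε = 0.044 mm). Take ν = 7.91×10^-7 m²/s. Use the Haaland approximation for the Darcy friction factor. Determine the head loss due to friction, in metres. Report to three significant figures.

h_f ≈ 4.38 m

V = 4Q/(πD²) = 4·0.108/(π·0.371²) = 0.9990 m/s
Re = VD/ν = 0.9990·0.371/7.91×10^-7 = 4.69×10^5 → turbulent
ε/D = 0.044/371 = 1.19×10^-4
Haaland: f = 0.01457
h_f = f(L/D)V²/(2g) = 0.01457·(2190/0.371)·0.9990²/(2·9.81) = 4.376 m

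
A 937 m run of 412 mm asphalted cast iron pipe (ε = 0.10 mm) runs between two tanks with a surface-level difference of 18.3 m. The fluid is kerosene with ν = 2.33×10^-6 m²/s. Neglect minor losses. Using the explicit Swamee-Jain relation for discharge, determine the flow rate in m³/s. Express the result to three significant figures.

Swamee-Jain (Type II): Q = -0.965·√(gD⁵h_f/L)·ln[ε/(3.7D) + √(3.17ν²L/(gD³h_f))]
√(gD⁵h_f/L) = √(9.81·0.412⁵·18.3/937) = 0.04769
ε/(3.7D) = 6.56×10^-5; √(3.17ν²L/(gD³h_f)) = 3.58×10^-5
Q = -0.965·0.04769·ln(1.014×10^-4) = 0.4232 m³/s
Check: V = 3.17 m/s, Re = 5.61×10^5, f = 0.01576, h_f = 18.4 m ≈ 18.3 m ✓

Q ≈ 0.423 m³/s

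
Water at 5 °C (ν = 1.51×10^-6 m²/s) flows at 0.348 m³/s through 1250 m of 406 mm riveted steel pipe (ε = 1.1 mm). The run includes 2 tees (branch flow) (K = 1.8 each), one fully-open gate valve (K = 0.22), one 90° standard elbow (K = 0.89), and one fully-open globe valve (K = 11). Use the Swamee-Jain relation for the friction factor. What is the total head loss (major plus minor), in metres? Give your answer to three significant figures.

H_L ≈ 35.0 m

V = 4Q/(πD²) = 2.688 m/s; V²/2g = 0.3683 m
Re = 7.23×10^5, ε/D = 0.00271 → f = 0.02572 (Swamee-Jain)
Major: h_f = f(L/D)·V²/2g = 0.02572·3079·0.3683 = 29.17 m
Minor: ΣK = 15.7; h_m = ΣK·V²/2g = 5.786 m
Total H_L = 29.17 + 5.786 = 34.95 m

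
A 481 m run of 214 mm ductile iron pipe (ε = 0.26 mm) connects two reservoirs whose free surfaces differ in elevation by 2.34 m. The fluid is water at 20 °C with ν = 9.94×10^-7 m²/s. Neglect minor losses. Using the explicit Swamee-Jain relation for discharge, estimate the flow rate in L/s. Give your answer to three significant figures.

Swamee-Jain (Type II): Q = -0.965·√(gD⁵h_f/L)·ln[ε/(3.7D) + √(3.17ν²L/(gD³h_f))]
√(gD⁵h_f/L) = √(9.81·0.214⁵·2.34/481) = 0.004628
ε/(3.7D) = 3.28×10^-4; √(3.17ν²L/(gD³h_f)) = 8.18×10^-5
Q = -0.965·0.004628·ln(4.102×10^-4) = 0.03483 m³/s
Check: V = 0.968 m/s, Re = 2.08×10^5, f = 0.02195, h_f = 2.36 m ≈ 2.34 m ✓

Q ≈ 34.8 L/s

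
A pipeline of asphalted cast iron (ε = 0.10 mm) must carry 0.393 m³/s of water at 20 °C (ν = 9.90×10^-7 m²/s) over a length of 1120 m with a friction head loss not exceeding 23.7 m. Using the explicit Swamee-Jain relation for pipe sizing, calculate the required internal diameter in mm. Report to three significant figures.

Swamee-Jain (Type III): D = 0.66·[ε^1.25·(LQ²/(gh_f))^4.75 + ν·Q^9.4·(L/(gh_f))^5.2]^0.04
LQ²/(gh_f) = 0.7440; L/(gh_f) = 4.817
Term 1 = ε^1.25·(…)^4.75 = 2.45×10^-6; Term 2 = ν·Q^9.4·(…)^5.2 = 5.41×10^-7
D = 0.66·(2.45×10^-6 + 5.41×10^-7)^0.04 = 0.3968 m = 397 mm
Check: V = 3.18 m/s, Re = 1.27×10^6, f = 0.01514, h_f = 22.0 m ≈ 23.7 m ✓

D ≈ 397 mm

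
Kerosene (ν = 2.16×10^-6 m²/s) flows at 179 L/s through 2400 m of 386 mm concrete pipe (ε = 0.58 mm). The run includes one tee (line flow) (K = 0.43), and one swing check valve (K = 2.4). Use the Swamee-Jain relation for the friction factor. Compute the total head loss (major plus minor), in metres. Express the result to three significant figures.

H_L ≈ 17.2 m

V = 4Q/(πD²) = 1.530 m/s; V²/2g = 0.1193 m
Re = 2.73×10^5, ε/D = 0.00150 → f = 0.02269 (Swamee-Jain)
Major: h_f = f(L/D)·V²/2g = 0.02269·6218·0.1193 = 16.83 m
Minor: ΣK = 2.83; h_m = ΣK·V²/2g = 0.3375 m
Total H_L = 16.83 + 0.3375 = 17.16 m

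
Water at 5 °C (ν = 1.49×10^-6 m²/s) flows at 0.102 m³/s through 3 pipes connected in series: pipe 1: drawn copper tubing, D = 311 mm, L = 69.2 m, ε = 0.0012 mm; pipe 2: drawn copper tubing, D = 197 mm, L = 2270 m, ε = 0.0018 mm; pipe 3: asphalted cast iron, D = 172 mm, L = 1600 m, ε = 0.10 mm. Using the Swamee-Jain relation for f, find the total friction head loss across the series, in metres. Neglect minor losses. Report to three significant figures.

H ≈ 256 m

Pipe 1: V = 1.343 m/s, Re = 2.80×10^5, ε/D = 3.86×10^-6, f = 0.01460, h_1 = f(L/D)V²/2g = 0.2986 m
Pipe 2: V = 3.346 m/s, Re = 4.42×10^5, ε/D = 9.14×10^-6, f = 0.01352, h_2 = f(L/D)V²/2g = 88.91 m
Pipe 3: V = 4.390 m/s, Re = 5.07×10^5, ε/D = 5.81×10^-4, f = 0.01826, h_3 = f(L/D)V²/2g = 166.8 m
Series → Q common, losses add: H = Σh = 256.0 m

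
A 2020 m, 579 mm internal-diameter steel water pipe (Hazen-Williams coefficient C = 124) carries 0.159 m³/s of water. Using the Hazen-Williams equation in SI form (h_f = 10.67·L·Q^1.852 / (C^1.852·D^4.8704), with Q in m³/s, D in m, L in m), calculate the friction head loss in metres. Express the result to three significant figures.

h_f = 10.67·2020·0.159^1.852 / (124^1.852·0.579^4.8704) = 1.359 m

h_f ≈ 1.36 m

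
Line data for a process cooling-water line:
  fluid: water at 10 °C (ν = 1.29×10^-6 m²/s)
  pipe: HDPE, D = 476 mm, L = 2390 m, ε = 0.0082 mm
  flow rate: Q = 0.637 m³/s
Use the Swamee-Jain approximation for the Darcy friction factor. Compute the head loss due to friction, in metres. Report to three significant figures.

h_f ≈ 37.9 m

V = 4Q/(πD²) = 4·0.637/(π·0.476²) = 3.580 m/s
Re = VD/ν = 3.580·0.476/1.29×10^-6 = 1.32×10^6 → turbulent
ε/D = 0.0082/476 = 1.72×10^-5
Swamee-Jain: f = 0.01157
h_f = f(L/D)V²/(2g) = 0.01157·(2390/0.476)·3.580²/(2·9.81) = 37.93 m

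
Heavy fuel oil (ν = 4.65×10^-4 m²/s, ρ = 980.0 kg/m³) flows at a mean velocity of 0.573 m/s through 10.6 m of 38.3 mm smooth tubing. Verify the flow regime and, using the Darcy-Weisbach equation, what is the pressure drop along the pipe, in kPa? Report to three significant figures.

Δp ≈ 60.4 kPa

Re = VD/ν = 0.573·0.03830/4.65×10^-4 = 47.2 → laminar (Re < 2300)
f = 64/Re = 1.356
h_f = f(L/D)V²/(2g) = 1.356·(10.6/0.03830)·0.573²/(2·9.81) = 6.281 m
Δp = ρg·h_f = 980.0·9.81·6.281 = 60.38 kPa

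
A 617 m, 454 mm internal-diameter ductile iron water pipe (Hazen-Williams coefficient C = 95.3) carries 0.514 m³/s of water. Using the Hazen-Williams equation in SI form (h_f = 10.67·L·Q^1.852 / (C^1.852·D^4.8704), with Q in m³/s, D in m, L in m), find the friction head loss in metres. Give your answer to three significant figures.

h_f = 10.67·617·0.514^1.852 / (95.3^1.852·0.454^4.8704) = 19.42 m

h_f ≈ 19.4 m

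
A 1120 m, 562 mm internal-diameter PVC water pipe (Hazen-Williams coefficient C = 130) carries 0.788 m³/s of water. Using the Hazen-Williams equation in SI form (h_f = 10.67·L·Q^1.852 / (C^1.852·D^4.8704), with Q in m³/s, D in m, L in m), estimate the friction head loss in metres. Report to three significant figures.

h_f = 10.67·1120·0.788^1.852 / (130^1.852·0.562^4.8704) = 15.47 m

h_f ≈ 15.5 m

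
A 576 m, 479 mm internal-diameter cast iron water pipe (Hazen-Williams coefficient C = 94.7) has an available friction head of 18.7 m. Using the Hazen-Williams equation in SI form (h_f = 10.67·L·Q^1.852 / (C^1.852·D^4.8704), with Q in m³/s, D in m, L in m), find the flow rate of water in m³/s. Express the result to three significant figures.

Q ≈ 0.598 m³/s

Rearranging: Q = [h_f·C^1.852·D^4.8704 / (10.67·L)]^(1/1.852)
Q = [18.7·94.7^1.852·0.479^4.8704 / (10.67·576)]^0.540 = 0.5981 m³/s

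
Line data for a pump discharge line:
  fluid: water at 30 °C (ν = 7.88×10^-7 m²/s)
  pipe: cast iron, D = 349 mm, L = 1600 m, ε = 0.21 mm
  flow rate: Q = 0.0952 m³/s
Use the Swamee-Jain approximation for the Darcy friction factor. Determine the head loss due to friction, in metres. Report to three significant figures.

V = 4Q/(πD²) = 4·0.0952/(π·0.349²) = 0.9952 m/s
Re = VD/ν = 0.9952·0.349/7.88×10^-7 = 4.41×10^5 → turbulent
ε/D = 0.21/349 = 6.02×10^-4
Swamee-Jain: f = 0.01849
h_f = f(L/D)V²/(2g) = 0.01849·(1600/0.349)·0.9952²/(2·9.81) = 4.279 m

h_f ≈ 4.28 m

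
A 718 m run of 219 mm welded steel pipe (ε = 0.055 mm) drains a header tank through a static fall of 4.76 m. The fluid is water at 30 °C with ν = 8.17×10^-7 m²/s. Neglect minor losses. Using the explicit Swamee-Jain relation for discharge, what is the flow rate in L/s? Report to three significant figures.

Q ≈ 49.7 L/s

Swamee-Jain (Type II): Q = -0.965·√(gD⁵h_f/L)·ln[ε/(3.7D) + √(3.17ν²L/(gD³h_f))]
√(gD⁵h_f/L) = √(9.81·0.219⁵·4.76/718) = 0.005724
ε/(3.7D) = 6.79×10^-5; √(3.17ν²L/(gD³h_f)) = 5.57×10^-5
Q = -0.965·0.005724·ln(1.235×10^-4) = 0.04971 m³/s
Check: V = 1.32 m/s, Re = 3.54×10^5, f = 0.01644, h_f = 4.78 m ≈ 4.76 m ✓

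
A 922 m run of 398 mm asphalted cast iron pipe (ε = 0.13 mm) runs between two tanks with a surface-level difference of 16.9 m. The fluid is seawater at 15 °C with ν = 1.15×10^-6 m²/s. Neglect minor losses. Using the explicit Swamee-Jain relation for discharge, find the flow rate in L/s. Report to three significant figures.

Q ≈ 374 L/s

Swamee-Jain (Type II): Q = -0.965·√(gD⁵h_f/L)·ln[ε/(3.7D) + √(3.17ν²L/(gD³h_f))]
√(gD⁵h_f/L) = √(9.81·0.398⁵·16.9/922) = 0.04238
ε/(3.7D) = 8.83×10^-5; √(3.17ν²L/(gD³h_f)) = 1.92×10^-5
Q = -0.965·0.04238·ln(1.075×10^-4) = 0.3737 m³/s
Check: V = 3.00 m/s, Re = 1.04×10^6, f = 0.01596, h_f = 17.0 m ≈ 16.9 m ✓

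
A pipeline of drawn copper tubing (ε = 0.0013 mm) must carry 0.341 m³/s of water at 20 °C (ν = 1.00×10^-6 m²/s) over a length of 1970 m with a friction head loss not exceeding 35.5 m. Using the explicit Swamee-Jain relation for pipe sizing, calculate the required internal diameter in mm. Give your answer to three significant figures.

D ≈ 364 mm

Swamee-Jain (Type III): D = 0.66·[ε^1.25·(LQ²/(gh_f))^4.75 + ν·Q^9.4·(L/(gh_f))^5.2]^0.04
LQ²/(gh_f) = 0.6578; L/(gh_f) = 5.657
Term 1 = ε^1.25·(…)^4.75 = 6.00×10^-9; Term 2 = ν·Q^9.4·(…)^5.2 = 3.32×10^-7
D = 0.66·(6.00×10^-9 + 3.32×10^-7)^0.04 = 0.3637 m = 364 mm
Check: V = 3.28 m/s, Re = 1.19×10^6, f = 0.01137, h_f = 33.8 m ≈ 35.5 m ✓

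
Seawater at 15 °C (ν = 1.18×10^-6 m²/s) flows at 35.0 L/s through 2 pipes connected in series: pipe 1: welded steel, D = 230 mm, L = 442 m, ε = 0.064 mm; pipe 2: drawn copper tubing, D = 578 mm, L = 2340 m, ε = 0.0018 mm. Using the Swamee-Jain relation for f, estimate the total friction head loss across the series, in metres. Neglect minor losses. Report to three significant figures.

Pipe 1: V = 0.8424 m/s, Re = 1.64×10^5, ε/D = 2.78×10^-4, f = 0.01808, h_1 = f(L/D)V²/2g = 1.257 m
Pipe 2: V = 0.1334 m/s, Re = 6.53×10^4, ε/D = 3.11×10^-6, f = 0.01958, h_2 = f(L/D)V²/2g = 0.07188 m
Series → Q common, losses add: H = Σh = 1.329 m

H ≈ 1.33 m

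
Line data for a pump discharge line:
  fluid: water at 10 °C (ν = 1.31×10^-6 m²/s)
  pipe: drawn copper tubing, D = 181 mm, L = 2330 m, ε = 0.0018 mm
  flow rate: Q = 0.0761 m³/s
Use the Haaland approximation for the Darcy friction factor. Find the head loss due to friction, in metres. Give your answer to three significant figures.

V = 4Q/(πD²) = 4·0.0761/(π·0.181²) = 2.958 m/s
Re = VD/ν = 2.958·0.181/1.31×10^-6 = 4.09×10^5 → turbulent
ε/D = 0.0018/181 = 9.94×10^-6
Haaland: f = 0.01365
h_f = f(L/D)V²/(2g) = 0.01365·(2330/0.181)·2.958²/(2·9.81) = 78.31 m

h_f ≈ 78.3 m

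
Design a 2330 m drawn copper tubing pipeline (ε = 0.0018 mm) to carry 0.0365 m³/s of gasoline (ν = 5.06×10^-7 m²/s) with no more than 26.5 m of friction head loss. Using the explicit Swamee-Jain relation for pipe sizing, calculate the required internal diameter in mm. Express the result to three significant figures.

Swamee-Jain (Type III): D = 0.66·[ε^1.25·(LQ²/(gh_f))^4.75 + ν·Q^9.4·(L/(gh_f))^5.2]^0.04
LQ²/(gh_f) = 0.01194; L/(gh_f) = 8.963
Term 1 = ε^1.25·(…)^4.75 = 4.84×10^-17; Term 2 = ν·Q^9.4·(…)^5.2 = 1.39×10^-15
D = 0.66·(4.84×10^-17 + 1.39×10^-15)^0.04 = 0.1682 m = 168 mm
Check: V = 1.64 m/s, Re = 5.46×10^5, f = 0.01307, h_f = 24.9 m ≈ 26.5 m ✓

D ≈ 168 mm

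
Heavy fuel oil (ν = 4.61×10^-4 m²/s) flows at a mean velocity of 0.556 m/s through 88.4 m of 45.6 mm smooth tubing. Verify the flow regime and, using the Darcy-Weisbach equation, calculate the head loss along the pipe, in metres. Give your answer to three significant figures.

Re = VD/ν = 0.556·0.04560/4.61×10^-4 = 55.0 → laminar (Re < 2300)
f = 64/Re = 1.164
h_f = f(L/D)V²/(2g) = 1.164·(88.4/0.04560)·0.556²/(2·9.81) = 35.55 m

h_f ≈ 35.5 m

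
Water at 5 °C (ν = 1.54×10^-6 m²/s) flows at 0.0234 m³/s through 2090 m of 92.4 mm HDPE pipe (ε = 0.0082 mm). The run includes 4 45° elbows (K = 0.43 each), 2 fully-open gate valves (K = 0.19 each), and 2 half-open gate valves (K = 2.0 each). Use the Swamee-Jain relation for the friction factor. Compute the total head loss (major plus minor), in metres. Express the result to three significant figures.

H_L ≈ 231 m

V = 4Q/(πD²) = 3.490 m/s; V²/2g = 0.6207 m
Re = 2.09×10^5, ε/D = 8.87×10^-5 → f = 0.01618 (Swamee-Jain)
Major: h_f = f(L/D)·V²/2g = 0.01618·22619·0.6207 = 227.2 m
Minor: ΣK = 6.10; h_m = ΣK·V²/2g = 3.786 m
Total H_L = 227.2 + 3.786 = 231.0 m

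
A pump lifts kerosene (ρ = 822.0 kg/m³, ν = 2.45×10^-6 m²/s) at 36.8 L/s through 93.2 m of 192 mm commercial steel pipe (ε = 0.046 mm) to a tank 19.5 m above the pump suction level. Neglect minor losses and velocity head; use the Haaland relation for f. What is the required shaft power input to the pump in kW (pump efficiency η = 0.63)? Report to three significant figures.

V = 4Q/(πD²) = 1.271 m/s; Re = 9.96×10^4; ε/D = 2.40×10^-4; f = 0.01893
h_f = f(L/D)V²/2g = 0.7567 m
Total head H = z + h_f = 19.5 + 0.7567 = 20.26 m
P_hyd = ρgQH = 822.0·9.81·0.0368·20.26 = 6.011 kW
P_shaft = P_hyd/η = 6.011/0.63 = 9.541 kW

P_shaft ≈ 9.54 kW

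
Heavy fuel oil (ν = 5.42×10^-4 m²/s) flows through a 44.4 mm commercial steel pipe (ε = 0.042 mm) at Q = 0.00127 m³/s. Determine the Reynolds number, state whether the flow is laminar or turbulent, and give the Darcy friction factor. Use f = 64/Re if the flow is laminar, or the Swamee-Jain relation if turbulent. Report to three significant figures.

Re ≈ 67.2; laminar; f = 64/Re ≈ 0.952

V = 4Q/(πD²) = 0.8203 m/s
Re = VD/ν = 0.8203·0.0444/5.42×10^-4 = 67.2
Re < 2300 → laminar → f = 64/Re = 0.9525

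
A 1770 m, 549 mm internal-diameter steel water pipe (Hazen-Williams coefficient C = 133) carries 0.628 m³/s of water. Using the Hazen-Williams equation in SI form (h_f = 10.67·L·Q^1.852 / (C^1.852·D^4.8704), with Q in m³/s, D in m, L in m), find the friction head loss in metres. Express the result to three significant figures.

h_f = 10.67·1770·0.628^1.852 / (133^1.852·0.549^4.8704) = 17.26 m

h_f ≈ 17.3 m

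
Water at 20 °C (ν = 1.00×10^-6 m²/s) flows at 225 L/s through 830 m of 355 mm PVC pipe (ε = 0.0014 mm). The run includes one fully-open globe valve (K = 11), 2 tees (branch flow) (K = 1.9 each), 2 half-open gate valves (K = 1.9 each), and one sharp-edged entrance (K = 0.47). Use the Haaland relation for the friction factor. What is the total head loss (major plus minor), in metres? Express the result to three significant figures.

V = 4Q/(πD²) = 2.273 m/s; V²/2g = 0.2634 m
Re = 8.07×10^5, ε/D = 3.94×10^-6 → f = 0.01207 (Haaland)
Major: h_f = f(L/D)·V²/2g = 0.01207·2338·0.2634 = 7.434 m
Minor: ΣK = 19.1; h_m = ΣK·V²/2g = 5.023 m
Total H_L = 7.434 + 5.023 = 12.46 m

H_L ≈ 12.5 m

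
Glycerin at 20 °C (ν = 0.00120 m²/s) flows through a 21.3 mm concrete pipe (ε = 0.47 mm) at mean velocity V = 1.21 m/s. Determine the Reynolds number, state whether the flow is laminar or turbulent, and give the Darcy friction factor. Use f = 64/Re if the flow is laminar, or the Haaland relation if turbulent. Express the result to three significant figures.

Re ≈ 21.5; laminar; f = 64/Re ≈ 2.98

Re = VD/ν = 1.210·0.0213/0.00120 = 21.5
Re < 2300 → laminar → f = 64/Re = 2.980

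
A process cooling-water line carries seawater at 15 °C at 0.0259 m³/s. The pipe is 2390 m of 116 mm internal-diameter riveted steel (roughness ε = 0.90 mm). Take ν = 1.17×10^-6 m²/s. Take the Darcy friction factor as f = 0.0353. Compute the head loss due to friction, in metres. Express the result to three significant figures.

h_f ≈ 223 m

V = 4Q/(πD²) = 4·0.0259/(π·0.116²) = 2.451 m/s
h_f = f(L/D)V²/(2g) = 0.03530·(2390/0.116)·2.451²/(2·9.81) = 222.6 m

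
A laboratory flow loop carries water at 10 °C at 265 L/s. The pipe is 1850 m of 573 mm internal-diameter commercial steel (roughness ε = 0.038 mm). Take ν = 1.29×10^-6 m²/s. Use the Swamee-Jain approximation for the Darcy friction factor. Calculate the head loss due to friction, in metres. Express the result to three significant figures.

V = 4Q/(πD²) = 4·0.265/(π·0.573²) = 1.028 m/s
Re = VD/ν = 1.028·0.573/1.29×10^-6 = 4.56×10^5 → turbulent
ε/D = 0.038/573 = 6.63×10^-5
Swamee-Jain: f = 0.01422
h_f = f(L/D)V²/(2g) = 0.01422·(1850/0.573)·1.028²/(2·9.81) = 2.472 m

h_f ≈ 2.47 m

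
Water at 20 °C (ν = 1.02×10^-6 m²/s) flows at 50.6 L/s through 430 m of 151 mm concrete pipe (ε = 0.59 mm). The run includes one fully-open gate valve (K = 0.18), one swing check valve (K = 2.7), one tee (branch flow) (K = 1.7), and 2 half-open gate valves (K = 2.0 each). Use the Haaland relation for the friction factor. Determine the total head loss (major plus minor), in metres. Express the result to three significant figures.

H_L ≈ 36.5 m

V = 4Q/(πD²) = 2.826 m/s; V²/2g = 0.4069 m
Re = 4.18×10^5, ε/D = 0.00391 → f = 0.02852 (Haaland)
Major: h_f = f(L/D)·V²/2g = 0.02852·2848·0.4069 = 33.05 m
Minor: ΣK = 8.58; h_m = ΣK·V²/2g = 3.491 m
Total H_L = 33.05 + 3.491 = 36.54 m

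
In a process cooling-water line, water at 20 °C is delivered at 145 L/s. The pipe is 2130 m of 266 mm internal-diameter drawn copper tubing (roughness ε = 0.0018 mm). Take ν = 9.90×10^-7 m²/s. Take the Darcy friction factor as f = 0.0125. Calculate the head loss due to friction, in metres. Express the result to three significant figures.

h_f ≈ 34.7 m

V = 4Q/(πD²) = 4·0.145/(π·0.266²) = 2.609 m/s
h_f = f(L/D)V²/(2g) = 0.01250·(2130/0.266)·2.609²/(2·9.81) = 34.73 m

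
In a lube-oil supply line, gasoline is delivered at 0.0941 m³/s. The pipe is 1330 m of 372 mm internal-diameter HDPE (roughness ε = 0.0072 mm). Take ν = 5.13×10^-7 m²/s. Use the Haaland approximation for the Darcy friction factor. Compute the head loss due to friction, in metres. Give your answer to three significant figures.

V = 4Q/(πD²) = 4·0.0941/(π·0.372²) = 0.8658 m/s
Re = VD/ν = 0.8658·0.372/5.13×10^-7 = 6.28×10^5 → turbulent
ε/D = 0.0072/372 = 1.94×10^-5
Haaland: f = 0.01281
h_f = f(L/D)V²/(2g) = 0.01281·(1330/0.372)·0.8658²/(2·9.81) = 1.750 m

h_f ≈ 1.75 m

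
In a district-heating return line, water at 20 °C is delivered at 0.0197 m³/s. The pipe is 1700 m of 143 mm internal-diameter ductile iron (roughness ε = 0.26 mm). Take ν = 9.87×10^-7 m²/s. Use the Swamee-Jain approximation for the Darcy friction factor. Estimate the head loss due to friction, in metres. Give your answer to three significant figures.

V = 4Q/(πD²) = 4·0.0197/(π·0.143²) = 1.227 m/s
Re = VD/ν = 1.227·0.143/9.87×10^-7 = 1.78×10^5 → turbulent
ε/D = 0.26/143 = 0.00182
Swamee-Jain: f = 0.02408
h_f = f(L/D)V²/(2g) = 0.02408·(1700/0.143)·1.227²/(2·9.81) = 21.95 m

h_f ≈ 22.0 m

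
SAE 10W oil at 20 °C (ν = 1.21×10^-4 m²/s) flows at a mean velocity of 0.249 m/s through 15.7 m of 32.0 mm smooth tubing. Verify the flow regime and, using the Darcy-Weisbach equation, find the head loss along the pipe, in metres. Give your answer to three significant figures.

h_f ≈ 1.51 m

Re = VD/ν = 0.249·0.03200/1.21×10^-4 = 65.9 → laminar (Re < 2300)
f = 64/Re = 0.9719
h_f = f(L/D)V²/(2g) = 0.9719·(15.7/0.03200)·0.249²/(2·9.81) = 1.507 m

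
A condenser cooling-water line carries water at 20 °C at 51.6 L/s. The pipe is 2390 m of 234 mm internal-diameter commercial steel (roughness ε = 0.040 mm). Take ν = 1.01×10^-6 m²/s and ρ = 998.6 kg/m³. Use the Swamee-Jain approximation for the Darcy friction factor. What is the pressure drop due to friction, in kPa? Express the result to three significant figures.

V = 4Q/(πD²) = 4·0.0516/(π·0.234²) = 1.200 m/s
Re = VD/ν = 1.200·0.234/1.01×10^-6 = 2.78×10^5 → turbulent
ε/D = 0.040/234 = 1.71×10^-4
Swamee-Jain: f = 0.01622
h_f = f(L/D)V²/(2g) = 0.01622·(2390/0.234)·1.200²/(2·9.81) = 12.15 m
Δp = ρg·h_f = 998.6·9.81·12.15 = 119.1 kPa

Δp ≈ 119 kPa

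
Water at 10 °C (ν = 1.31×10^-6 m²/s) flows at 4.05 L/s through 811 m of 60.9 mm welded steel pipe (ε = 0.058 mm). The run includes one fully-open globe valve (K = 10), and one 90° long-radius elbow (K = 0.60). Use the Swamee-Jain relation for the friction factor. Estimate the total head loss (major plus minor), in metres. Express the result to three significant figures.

V = 4Q/(πD²) = 1.390 m/s; V²/2g = 0.09853 m
Re = 6.46×10^4, ε/D = 9.52×10^-4 → f = 0.02325 (Swamee-Jain)
Major: h_f = f(L/D)·V²/2g = 0.02325·13317·0.09853 = 30.51 m
Minor: ΣK = 10.6; h_m = ΣK·V²/2g = 1.044 m
Total H_L = 30.51 + 1.044 = 31.56 m

H_L ≈ 31.6 m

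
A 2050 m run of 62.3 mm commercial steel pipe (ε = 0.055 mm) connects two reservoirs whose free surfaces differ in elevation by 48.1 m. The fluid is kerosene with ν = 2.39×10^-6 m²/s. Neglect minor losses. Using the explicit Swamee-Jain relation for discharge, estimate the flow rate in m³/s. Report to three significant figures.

Swamee-Jain (Type II): Q = -0.965·√(gD⁵h_f/L)·ln[ε/(3.7D) + √(3.17ν²L/(gD³h_f))]
√(gD⁵h_f/L) = √(9.81·0.0623⁵·48.1/2050) = 4.648×10^-4
ε/(3.7D) = 2.39×10^-4; √(3.17ν²L/(gD³h_f)) = 5.70×10^-4
Q = -0.965·4.648×10^-4·ln(8.090×10^-4) = 0.003193 m³/s
Check: V = 1.05 m/s, Re = 2.73×10^4, f = 0.02627, h_f = 48.3 m ≈ 48.1 m ✓

Q ≈ 0.00319 m³/s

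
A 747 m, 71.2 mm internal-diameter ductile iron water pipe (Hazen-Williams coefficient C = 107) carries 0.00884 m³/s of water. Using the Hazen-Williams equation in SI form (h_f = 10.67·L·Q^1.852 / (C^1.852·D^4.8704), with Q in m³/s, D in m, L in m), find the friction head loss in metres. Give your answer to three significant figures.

h_f ≈ 84.9 m

h_f = 10.67·747·0.00884^1.852 / (107^1.852·0.0712^4.8704) = 84.87 m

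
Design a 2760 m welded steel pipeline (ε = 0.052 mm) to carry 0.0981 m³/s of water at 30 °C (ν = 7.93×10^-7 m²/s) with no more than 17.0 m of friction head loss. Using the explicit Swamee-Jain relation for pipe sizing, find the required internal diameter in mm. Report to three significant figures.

D ≈ 291 mm

Swamee-Jain (Type III): D = 0.66·[ε^1.25·(LQ²/(gh_f))^4.75 + ν·Q^9.4·(L/(gh_f))^5.2]^0.04
LQ²/(gh_f) = 0.1593; L/(gh_f) = 16.55
Term 1 = ε^1.25·(…)^4.75 = 7.16×10^-10; Term 2 = ν·Q^9.4·(…)^5.2 = 5.74×10^-10
D = 0.66·(7.16×10^-10 + 5.74×10^-10)^0.04 = 0.2911 m = 291 mm
Check: V = 1.47 m/s, Re = 5.41×10^5, f = 0.01520, h_f = 16.0 m ≈ 17.0 m ✓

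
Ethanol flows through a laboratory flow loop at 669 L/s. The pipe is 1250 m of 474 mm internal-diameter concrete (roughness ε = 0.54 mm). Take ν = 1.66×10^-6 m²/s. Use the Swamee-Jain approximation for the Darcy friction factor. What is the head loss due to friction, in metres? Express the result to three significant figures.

h_f ≈ 39.8 m

V = 4Q/(πD²) = 4·0.669/(π·0.474²) = 3.791 m/s
Re = VD/ν = 3.791·0.474/1.66×10^-6 = 1.08×10^6 → turbulent
ε/D = 0.54/474 = 0.00114
Swamee-Jain: f = 0.02061
h_f = f(L/D)V²/(2g) = 0.02061·(1250/0.474)·3.791²/(2·9.81) = 39.82 m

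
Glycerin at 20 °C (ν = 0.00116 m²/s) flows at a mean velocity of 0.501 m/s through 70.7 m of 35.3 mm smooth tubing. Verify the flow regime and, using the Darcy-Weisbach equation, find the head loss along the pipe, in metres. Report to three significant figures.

h_f ≈ 108 m

Re = VD/ν = 0.501·0.03530/0.00116 = 15.2 → laminar (Re < 2300)
f = 64/Re = 4.198
h_f = f(L/D)V²/(2g) = 4.198·(70.7/0.03530)·0.501²/(2·9.81) = 107.6 m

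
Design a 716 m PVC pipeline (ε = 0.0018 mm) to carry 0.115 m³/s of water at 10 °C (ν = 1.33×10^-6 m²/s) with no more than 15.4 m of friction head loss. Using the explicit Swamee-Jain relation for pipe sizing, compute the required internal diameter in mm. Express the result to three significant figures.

Swamee-Jain (Type III): D = 0.66·[ε^1.25·(LQ²/(gh_f))^4.75 + ν·Q^9.4·(L/(gh_f))^5.2]^0.04
LQ²/(gh_f) = 0.06268; L/(gh_f) = 4.739
Term 1 = ε^1.25·(…)^4.75 = 1.27×10^-13; Term 2 = ν·Q^9.4·(…)^5.2 = 6.43×10^-12
D = 0.66·(1.27×10^-13 + 6.43×10^-12)^0.04 = 0.2356 m = 236 mm
Check: V = 2.64 m/s, Re = 4.67×10^5, f = 0.01337, h_f = 14.4 m ≈ 15.4 m ✓

D ≈ 236 mm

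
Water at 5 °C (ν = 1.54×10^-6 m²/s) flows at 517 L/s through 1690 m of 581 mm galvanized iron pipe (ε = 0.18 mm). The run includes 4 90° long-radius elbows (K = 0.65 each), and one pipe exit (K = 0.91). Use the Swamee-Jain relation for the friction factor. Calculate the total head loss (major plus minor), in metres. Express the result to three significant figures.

H_L ≈ 9.74 m

V = 4Q/(πD²) = 1.950 m/s; V²/2g = 0.1938 m
Re = 7.36×10^5, ε/D = 3.10×10^-4 → f = 0.01607 (Swamee-Jain)
Major: h_f = f(L/D)·V²/2g = 0.01607·2909·0.1938 = 9.063 m
Minor: ΣK = 3.51; h_m = ΣK·V²/2g = 0.6803 m
Total H_L = 9.063 + 0.6803 = 9.743 m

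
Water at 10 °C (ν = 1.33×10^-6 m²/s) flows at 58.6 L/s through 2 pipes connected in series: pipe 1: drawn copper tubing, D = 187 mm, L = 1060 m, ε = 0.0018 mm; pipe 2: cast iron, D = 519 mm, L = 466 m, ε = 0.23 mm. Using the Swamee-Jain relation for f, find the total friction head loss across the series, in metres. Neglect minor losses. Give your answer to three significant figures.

Pipe 1: V = 2.134 m/s, Re = 3.00×10^5, ε/D = 9.63×10^-6, f = 0.01449, h_1 = f(L/D)V²/2g = 19.05 m
Pipe 2: V = 0.2770 m/s, Re = 1.08×10^5, ε/D = 4.43×10^-4, f = 0.01996, h_2 = f(L/D)V²/2g = 0.07008 m
Series → Q common, losses add: H = Σh = 19.12 m

H ≈ 19.1 m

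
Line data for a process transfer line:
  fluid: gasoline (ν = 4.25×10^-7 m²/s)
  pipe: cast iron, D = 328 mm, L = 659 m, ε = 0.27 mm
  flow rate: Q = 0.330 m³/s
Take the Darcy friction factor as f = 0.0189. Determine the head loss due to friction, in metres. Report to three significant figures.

h_f ≈ 29.5 m

V = 4Q/(πD²) = 4·0.330/(π·0.328²) = 3.905 m/s
h_f = f(L/D)V²/(2g) = 0.01890·(659/0.328)·3.905²/(2·9.81) = 29.52 m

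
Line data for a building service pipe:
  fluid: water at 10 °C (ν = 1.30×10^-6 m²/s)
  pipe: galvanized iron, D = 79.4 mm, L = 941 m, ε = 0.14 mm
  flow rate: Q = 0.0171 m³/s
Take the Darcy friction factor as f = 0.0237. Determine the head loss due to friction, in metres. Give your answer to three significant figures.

V = 4Q/(πD²) = 4·0.0171/(π·0.0794²) = 3.454 m/s
h_f = f(L/D)V²/(2g) = 0.02370·(941/0.0794)·3.454²/(2·9.81) = 170.7 m

h_f ≈ 171 m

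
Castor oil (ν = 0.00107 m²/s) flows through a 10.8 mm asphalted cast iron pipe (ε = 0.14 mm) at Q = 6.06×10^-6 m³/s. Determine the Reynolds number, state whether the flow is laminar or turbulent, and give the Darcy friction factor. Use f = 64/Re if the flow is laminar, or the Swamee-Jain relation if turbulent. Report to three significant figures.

Re ≈ 0.668; laminar; f = 64/Re ≈ 95.9

V = 4Q/(πD²) = 0.06615 m/s
Re = VD/ν = 0.06615·0.0108/0.00107 = 0.668
Re < 2300 → laminar → f = 64/Re = 95.85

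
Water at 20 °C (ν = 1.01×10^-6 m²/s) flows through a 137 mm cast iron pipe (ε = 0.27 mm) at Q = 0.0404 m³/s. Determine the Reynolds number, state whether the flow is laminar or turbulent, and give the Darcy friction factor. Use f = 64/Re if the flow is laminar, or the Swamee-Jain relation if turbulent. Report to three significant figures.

Re ≈ 3.72×10^5; turbulent; f ≈ 0.0240

V = 4Q/(πD²) = 2.741 m/s
Re = VD/ν = 2.741·0.137/1.01×10^-6 = 3.72×10^5
Re > 4000 → turbulent; ε/D = 0.00197
Swamee-Jain: f = 0.02396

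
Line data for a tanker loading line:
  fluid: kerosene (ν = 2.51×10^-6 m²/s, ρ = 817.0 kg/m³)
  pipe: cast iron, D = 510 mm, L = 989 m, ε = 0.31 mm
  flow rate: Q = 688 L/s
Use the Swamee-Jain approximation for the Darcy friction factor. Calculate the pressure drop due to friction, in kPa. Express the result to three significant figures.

V = 4Q/(πD²) = 4·0.688/(π·0.510²) = 3.368 m/s
Re = VD/ν = 3.368·0.510/2.51×10^-6 = 6.84×10^5 → turbulent
ε/D = 0.31/510 = 6.08×10^-4
Swamee-Jain: f = 0.01819
h_f = f(L/D)V²/(2g) = 0.01819·(989/0.510)·3.368²/(2·9.81) = 20.40 m
Δp = ρg·h_f = 817.0·9.81·20.40 = 163.5 kPa

Δp ≈ 163 kPa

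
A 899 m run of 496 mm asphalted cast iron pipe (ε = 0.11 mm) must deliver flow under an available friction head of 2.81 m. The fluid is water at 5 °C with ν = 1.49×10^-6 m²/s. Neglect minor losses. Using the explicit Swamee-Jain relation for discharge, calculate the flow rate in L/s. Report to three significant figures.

Swamee-Jain (Type II): Q = -0.965·√(gD⁵h_f/L)·ln[ε/(3.7D) + √(3.17ν²L/(gD³h_f))]
√(gD⁵h_f/L) = √(9.81·0.496⁵·2.81/899) = 0.03034
ε/(3.7D) = 5.99×10^-5; √(3.17ν²L/(gD³h_f)) = 4.34×10^-5
Q = -0.965·0.03034·ln(1.033×10^-4) = 0.2687 m³/s
Check: V = 1.39 m/s, Re = 4.63×10^5, f = 0.01581, h_f = 2.83 m ≈ 2.81 m ✓

Q ≈ 269 L/s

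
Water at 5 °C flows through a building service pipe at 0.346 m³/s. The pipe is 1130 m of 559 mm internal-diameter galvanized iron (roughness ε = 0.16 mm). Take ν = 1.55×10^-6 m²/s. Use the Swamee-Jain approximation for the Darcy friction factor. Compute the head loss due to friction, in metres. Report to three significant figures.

h_f ≈ 3.33 m

V = 4Q/(πD²) = 4·0.346/(π·0.559²) = 1.410 m/s
Re = VD/ν = 1.410·0.559/1.55×10^-6 = 5.08×10^5 → turbulent
ε/D = 0.16/559 = 2.86×10^-4
Swamee-Jain: f = 0.01624
h_f = f(L/D)V²/(2g) = 0.01624·(1130/0.559)·1.410²/(2·9.81) = 3.326 m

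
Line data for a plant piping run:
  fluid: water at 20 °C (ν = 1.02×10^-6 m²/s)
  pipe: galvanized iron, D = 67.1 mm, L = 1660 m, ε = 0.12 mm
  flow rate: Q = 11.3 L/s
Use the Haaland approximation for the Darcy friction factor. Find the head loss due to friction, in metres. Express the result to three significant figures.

h_f ≈ 304 m

V = 4Q/(πD²) = 4·0.0113/(π·0.0671²) = 3.196 m/s
Re = VD/ν = 3.196·0.0671/1.02×10^-6 = 2.10×10^5 → turbulent
ε/D = 0.12/67.1 = 0.00179
Haaland: f = 0.02359
h_f = f(L/D)V²/(2g) = 0.02359·(1660/0.0671)·3.196²/(2·9.81) = 303.8 m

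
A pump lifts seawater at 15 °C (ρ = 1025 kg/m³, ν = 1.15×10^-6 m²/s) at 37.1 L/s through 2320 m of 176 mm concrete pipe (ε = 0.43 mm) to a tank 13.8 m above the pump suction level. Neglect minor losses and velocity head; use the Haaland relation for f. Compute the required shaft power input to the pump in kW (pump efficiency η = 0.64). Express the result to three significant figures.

P_shaft ≈ 31.1 kW

V = 4Q/(πD²) = 1.525 m/s; Re = 2.33×10^5; ε/D = 0.00244; f = 0.02536
h_f = f(L/D)V²/2g = 39.62 m
Total head H = z + h_f = 13.8 + 39.62 = 53.42 m
P_hyd = ρgQH = 1025·9.81·0.0371·53.42 = 19.93 kW
P_shaft = P_hyd/η = 19.93/0.64 = 31.14 kW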